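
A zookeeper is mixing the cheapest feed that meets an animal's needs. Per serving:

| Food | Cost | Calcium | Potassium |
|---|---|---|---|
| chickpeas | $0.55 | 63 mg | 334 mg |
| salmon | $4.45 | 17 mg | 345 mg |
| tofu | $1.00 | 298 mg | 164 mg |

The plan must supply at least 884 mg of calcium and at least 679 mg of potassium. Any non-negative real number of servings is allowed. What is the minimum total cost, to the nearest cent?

Check every corner: each single food scaled to meet both minima, and each pair solved so both constraints bind.
chickpeas only: max(884/63, 679/334) = 14.03 servings → $7.72.
salmon only: max(884/17, 679/345) = 52 servings → $231.40.
tofu only: max(884/298, 679/164) = 4.14 servings → $4.14.
chickpeas + salmon with both targets exact would need a negative amount; discard.
chickpeas + tofu with both tight: 0.6431 servings and 2.83 servings → $3.18.
salmon + tofu with both tight: 0.5735 servings and 2.934 servings → $5.49.
So the least-cost plan costs $3.18.

$3.18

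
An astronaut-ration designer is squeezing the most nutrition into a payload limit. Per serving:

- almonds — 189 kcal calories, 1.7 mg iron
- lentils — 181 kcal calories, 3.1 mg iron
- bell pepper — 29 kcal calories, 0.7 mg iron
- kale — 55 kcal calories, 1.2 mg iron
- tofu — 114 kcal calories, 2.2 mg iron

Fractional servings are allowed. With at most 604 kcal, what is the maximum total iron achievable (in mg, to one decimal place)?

14.6 mg

Iron per kcal: bell pepper 0.02414, kale 0.02182, tofu 0.0193, lentils 0.01713, almonds 0.008995.
With no serving limits, spend the whole calories allowance on bell pepper: 604 kcal / 29 kcal × 0.7 mg = 14.6 mg.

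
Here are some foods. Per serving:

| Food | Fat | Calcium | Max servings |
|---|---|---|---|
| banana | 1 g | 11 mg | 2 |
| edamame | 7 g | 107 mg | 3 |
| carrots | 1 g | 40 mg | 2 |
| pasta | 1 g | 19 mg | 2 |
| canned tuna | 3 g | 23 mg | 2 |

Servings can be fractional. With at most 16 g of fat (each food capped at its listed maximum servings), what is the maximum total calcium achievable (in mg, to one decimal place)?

Calcium per g fat: carrots 40, pasta 19, edamame 15.29, banana 11, canned tuna 7.667.
Take 2 servings of carrots: uses 2 g fat, +80.0 mg calcium (running total 80.0 mg).
Take 2 servings of pasta: uses 2 g fat, +38.0 mg calcium (running total 118.0 mg).
Take 1.714 servings of edamame: uses 12 g fat, +183.4 mg calcium (running total 301.4 mg).
Filling greedily by calcium-per-g fat is optimal for one linear limit, giving 301.4 mg.

301.4 mg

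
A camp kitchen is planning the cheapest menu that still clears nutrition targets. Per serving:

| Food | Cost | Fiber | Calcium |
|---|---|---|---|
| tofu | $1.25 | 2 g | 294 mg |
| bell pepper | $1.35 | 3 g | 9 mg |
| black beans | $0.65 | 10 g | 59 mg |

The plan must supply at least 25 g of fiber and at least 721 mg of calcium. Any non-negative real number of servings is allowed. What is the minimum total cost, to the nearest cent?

The cheapest plan sits at a corner of the feasible region — with two constraints it uses at most two foods.
tofu only: max(25/2, 721/294) = 12.5 servings → $15.62.
bell pepper only: max(25/3, 721/9) = 80.11 servings → $108.15.
black beans only: max(25/10, 721/59) = 12.22 servings → $7.94.
tofu + bell pepper with both tight: 2.243 servings and 6.838 servings → $12.04.
tofu + black beans with both tight: 2.032 servings and 2.094 servings → $3.90.
bell pepper + black beans with both targets exact would need a negative amount; discard.
The minimum over all feasible corners is $3.90.

$3.90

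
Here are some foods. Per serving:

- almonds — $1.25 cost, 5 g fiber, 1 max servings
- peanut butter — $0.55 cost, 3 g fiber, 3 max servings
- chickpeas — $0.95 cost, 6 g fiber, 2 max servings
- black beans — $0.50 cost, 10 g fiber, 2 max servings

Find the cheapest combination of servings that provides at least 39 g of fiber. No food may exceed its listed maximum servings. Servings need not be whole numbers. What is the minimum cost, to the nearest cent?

$4.18

Cost per g of fiber: black beans $0.0500, chickpeas $0.1583, peanut butter $0.1833, almonds $0.2500.
Take 2 servings of black beans: +20.0 g fiber for $1.00 (total $1.00, still need 19.0 g).
Take 2 servings of chickpeas: +12.0 g fiber for $1.90 (total $2.90, still need 7.0 g).
Take 2.333 servings of peanut butter: +7.0 g fiber for $1.28 (total $4.18, still need 0.0 g).
Greedy by cheapest-per-g is optimal for a single linear constraint, so the minimum cost is $4.18.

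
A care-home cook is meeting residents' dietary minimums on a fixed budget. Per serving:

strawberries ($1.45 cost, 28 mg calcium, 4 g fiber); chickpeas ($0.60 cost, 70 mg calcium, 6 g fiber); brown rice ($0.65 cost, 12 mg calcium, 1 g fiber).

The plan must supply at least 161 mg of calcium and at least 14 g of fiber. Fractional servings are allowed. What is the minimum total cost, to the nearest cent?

Compare the cost at each extreme point of the feasible region.
strawberries only: max(161/28, 14/4) = 5.75 servings → $8.34.
chickpeas only: max(161/70, 14/6) = 2.333 servings → $1.40.
brown rice only: max(161/12, 14/1) = 14 servings → $9.10.
strawberries + chickpeas with both tight: 0.125 servings and 2.25 servings → $1.53.
strawberries + brown rice with both tight: 0.35 servings and 12.6 servings → $8.70.
chickpeas + brown rice with both targets exact would need a negative amount; discard.
So the least-cost plan costs $1.40.

$1.40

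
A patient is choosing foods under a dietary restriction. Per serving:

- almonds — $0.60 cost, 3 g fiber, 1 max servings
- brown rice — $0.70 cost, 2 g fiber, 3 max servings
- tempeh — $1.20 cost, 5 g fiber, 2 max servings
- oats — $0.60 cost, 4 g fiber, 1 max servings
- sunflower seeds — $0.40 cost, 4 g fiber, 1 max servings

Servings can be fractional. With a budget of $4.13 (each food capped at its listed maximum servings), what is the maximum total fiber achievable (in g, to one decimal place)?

21.4 g

Fiber per dollar: sunflower seeds 10, oats 6.667, almonds 5, tempeh 4.167, brown rice 2.857.
Take 1 serving of sunflower seeds: spends $0.40, +4.0 g fiber (running total 4.0 g).
Take 1 serving of oats: spends $0.60, +4.0 g fiber (running total 8.0 g).
Take 1 serving of almonds: spends $0.60, +3.0 g fiber (running total 11.0 g).
Take 2 servings of tempeh: spends $2.40, +10.0 g fiber (running total 21.0 g).
Take 0.1857 servings of brown rice: spends $0.13, +0.4 g fiber (running total 21.4 g).
Greedy by best ratio exhausts the cost allowance optimally: 21.4 g.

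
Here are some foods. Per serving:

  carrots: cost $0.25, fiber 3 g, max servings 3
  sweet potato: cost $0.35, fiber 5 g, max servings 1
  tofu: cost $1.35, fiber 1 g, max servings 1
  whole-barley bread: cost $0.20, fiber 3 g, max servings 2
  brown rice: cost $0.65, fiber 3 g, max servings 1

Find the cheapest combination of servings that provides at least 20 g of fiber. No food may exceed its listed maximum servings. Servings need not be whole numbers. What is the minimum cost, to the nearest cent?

Cost per g of fiber: whole-barley bread $0.0667, sweet potato $0.0700, carrots $0.0833, brown rice $0.2167, tofu $1.3500.
Take 2 servings of whole-barley bread: +6.0 g fiber for $0.40 (total $0.40, still need 14.0 g).
Take 1 serving of sweet potato: +5.0 g fiber for $0.35 (total $0.75, still need 9.0 g).
Take 3 servings of carrots: +9.0 g fiber for $0.75 (total $1.50, still need 0.0 g).
Filling from the cheapest source first is optimal under one linear minimum: $1.50.

$1.50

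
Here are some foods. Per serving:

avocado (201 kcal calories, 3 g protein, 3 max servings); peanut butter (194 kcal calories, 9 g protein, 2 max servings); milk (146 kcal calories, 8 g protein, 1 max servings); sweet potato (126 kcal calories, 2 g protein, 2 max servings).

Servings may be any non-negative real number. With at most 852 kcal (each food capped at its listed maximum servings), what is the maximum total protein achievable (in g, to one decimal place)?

Protein per kcal: milk 0.05479, peanut butter 0.04639, sweet potato 0.01587, avocado 0.01493.
Take 1 serving of milk: uses 146 kcal, +8.0 g protein (running total 8.0 g).
Take 2 servings of peanut butter: uses 388 kcal, +18.0 g protein (running total 26.0 g).
Take 2 servings of sweet potato: uses 252 kcal, +4.0 g protein (running total 30.0 g).
Take 0.3284 servings of avocado: uses 66 kcal, +1.0 g protein (running total 31.0 g).
Filling greedily by protein-per-kcal is optimal for one linear limit, giving 31.0 g.

31.0 g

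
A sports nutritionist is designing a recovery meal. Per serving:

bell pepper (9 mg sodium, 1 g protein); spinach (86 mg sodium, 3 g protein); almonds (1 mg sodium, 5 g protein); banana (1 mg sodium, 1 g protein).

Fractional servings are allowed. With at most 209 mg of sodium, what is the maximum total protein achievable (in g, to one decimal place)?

Protein per mg sodium: almonds 5, banana 1, bell pepper 0.1111, spinach 0.03488.
With no serving limits, spend the whole sodium allowance on almonds: 209 mg / 1 mg × 5 g = 1045.0 g.

1045.0 g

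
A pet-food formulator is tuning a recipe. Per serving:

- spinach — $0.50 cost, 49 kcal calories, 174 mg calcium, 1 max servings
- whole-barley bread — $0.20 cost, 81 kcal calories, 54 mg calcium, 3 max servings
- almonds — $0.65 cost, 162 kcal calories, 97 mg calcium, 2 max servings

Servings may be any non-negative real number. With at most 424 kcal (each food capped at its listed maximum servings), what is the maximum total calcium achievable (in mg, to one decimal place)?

415.0 mg

Calcium per kcal: spinach 3.551, whole-barley bread 0.6667, almonds 0.5988.
Take 1 serving of spinach: uses 49 kcal, +174.0 mg calcium (running total 174.0 mg).
Take 3 servings of whole-barley bread: uses 243 kcal, +162.0 mg calcium (running total 336.0 mg).
Take 0.8148 servings of almonds: uses 132 kcal, +79.0 mg calcium (running total 415.0 mg).
Filling greedily by calcium-per-kcal is optimal for one linear limit, giving 415.0 mg.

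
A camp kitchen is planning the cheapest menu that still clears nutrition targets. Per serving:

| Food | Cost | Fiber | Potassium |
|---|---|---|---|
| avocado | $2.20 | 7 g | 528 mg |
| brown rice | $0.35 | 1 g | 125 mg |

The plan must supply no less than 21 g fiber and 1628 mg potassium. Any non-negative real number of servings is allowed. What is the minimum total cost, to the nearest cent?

avocado only: max(21/7, 1628/528) = 3.083 servings → $6.78.
brown rice only: max(21/1, 1628/125) = 21 servings → $7.35.
avocado + brown rice with both tight: 2.873 servings and 0.8876 servings → $6.63.
So the least-cost plan costs $6.63.

$6.63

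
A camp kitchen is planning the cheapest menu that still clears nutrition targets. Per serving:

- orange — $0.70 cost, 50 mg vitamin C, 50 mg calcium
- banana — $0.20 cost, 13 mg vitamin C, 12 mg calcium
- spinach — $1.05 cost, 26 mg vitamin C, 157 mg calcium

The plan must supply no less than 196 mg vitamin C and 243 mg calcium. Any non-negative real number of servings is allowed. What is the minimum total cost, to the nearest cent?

orange only: max(196/50, 243/50) = 4.86 servings → $3.40.
banana only: max(196/13, 243/12) = 20.25 servings → $4.05.
spinach only: max(196/26, 243/157) = 7.538 servings → $7.92.
orange + banana: the both-tight solution has a negative serving — not a feasible corner.
orange + spinach with both tight: 3.733 servings and 0.3588 servings → $2.99.
banana + spinach with both tight: 14.14 servings and 0.4667 servings → $3.32.
Cheapest feasible corner: $2.99.

$2.99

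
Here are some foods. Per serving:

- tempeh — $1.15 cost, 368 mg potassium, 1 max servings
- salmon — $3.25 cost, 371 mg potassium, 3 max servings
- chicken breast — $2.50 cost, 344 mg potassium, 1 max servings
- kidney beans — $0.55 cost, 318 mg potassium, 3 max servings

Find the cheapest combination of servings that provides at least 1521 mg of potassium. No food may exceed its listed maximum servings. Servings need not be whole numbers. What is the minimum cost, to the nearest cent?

$4.25

Cost per mg of potassium: kidney beans $0.0017, tempeh $0.0031, chicken breast $0.0073, salmon $0.0088.
Take 3 servings of kidney beans: +954.0 mg potassium for $1.65 (total $1.65, still need 567.0 mg).
Take 1 serving of tempeh: +368.0 mg potassium for $1.15 (total $2.80, still need 199.0 mg).
Take 0.5785 servings of chicken breast: +199.0 mg potassium for $1.45 (total $4.25, still need 0.0 mg).
Filling from the cheapest source first is optimal under one linear minimum: $4.25.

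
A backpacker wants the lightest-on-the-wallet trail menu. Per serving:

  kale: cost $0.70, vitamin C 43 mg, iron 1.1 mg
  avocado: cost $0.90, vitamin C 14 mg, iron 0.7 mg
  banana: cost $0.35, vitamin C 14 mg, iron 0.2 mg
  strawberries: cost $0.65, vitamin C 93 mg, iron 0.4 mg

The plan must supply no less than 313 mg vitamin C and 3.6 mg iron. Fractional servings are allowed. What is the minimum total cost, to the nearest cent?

$3.17

Two binding constraints pin down two serving amounts, so the optimal mix uses at most two foods. The candidates are each food alone (scaled to the tighter of vitamin C/iron) and each pair with both constraints tight.
kale only: max(313/43, 3.6/1.1) = 7.279 servings → $5.10.
avocado only: max(313/14, 3.6/0.7) = 22.36 servings → $20.12.
banana only: max(313/14, 3.6/0.2) = 22.36 servings → $7.83.
strawberries only: max(313/93, 3.6/0.4) = 9 servings → $5.85.
kale + avocado with both targets exact would need a negative amount; discard.
kale + banana: intersection lies outside the first quadrant.
kale + strawberries with both tight: 2.463 servings and 2.227 servings → $3.17.
avocado + banana with both targets exact would need a negative amount; discard.
avocado + strawberries with both tight: 3.523 servings and 2.835 servings → $5.01.
banana + strawberries with both tight: 16.12 servings and 0.9385 servings → $6.25.
So the least-cost plan costs $3.17.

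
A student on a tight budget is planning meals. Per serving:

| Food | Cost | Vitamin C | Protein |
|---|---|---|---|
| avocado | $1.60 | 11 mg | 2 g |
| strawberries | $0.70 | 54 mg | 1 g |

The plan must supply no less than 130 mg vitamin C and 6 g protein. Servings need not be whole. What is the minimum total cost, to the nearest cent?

Two binding constraints pin down two serving amounts, so the optimal mix uses at most two foods. The candidates are each food alone (scaled to the tighter of vitamin C/protein) and each pair with both constraints tight.
avocado only: max(130/11, 6/2) = 11.82 servings → $18.91.
strawberries only: max(130/54, 6/1) = 6 servings → $4.20.
avocado + strawberries with both tight: 2 servings and 2 servings → $4.60.
The minimum over all feasible corners is $4.20.

$4.20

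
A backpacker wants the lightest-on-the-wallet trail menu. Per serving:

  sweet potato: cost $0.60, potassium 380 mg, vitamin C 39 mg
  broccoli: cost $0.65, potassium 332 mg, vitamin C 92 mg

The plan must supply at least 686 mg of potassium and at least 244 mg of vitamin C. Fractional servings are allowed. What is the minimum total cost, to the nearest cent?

$1.72

Compare the cost at each extreme point of the feasible region.
sweet potato only: max(686/380, 244/39) = 6.256 servings → $3.75.
broccoli only: max(686/332, 244/92) = 2.652 servings → $1.72.
sweet potato + broccoli with both targets exact would need a negative amount; discard.
Cheapest feasible corner: $1.72.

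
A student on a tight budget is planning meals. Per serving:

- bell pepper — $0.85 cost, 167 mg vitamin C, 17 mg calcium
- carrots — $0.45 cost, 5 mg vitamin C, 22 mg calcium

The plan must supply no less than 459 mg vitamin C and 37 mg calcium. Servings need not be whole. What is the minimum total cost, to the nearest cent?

$2.34

Compare the cost at each extreme point of the feasible region.
bell pepper only: max(459/167, 37/17) = 2.749 servings → $2.34.
carrots only: max(459/5, 37/22) = 91.8 servings → $41.31.
bell pepper + carrots: the both-tight solution has a negative serving — not a feasible corner.
The minimum over all feasible corners is $2.34.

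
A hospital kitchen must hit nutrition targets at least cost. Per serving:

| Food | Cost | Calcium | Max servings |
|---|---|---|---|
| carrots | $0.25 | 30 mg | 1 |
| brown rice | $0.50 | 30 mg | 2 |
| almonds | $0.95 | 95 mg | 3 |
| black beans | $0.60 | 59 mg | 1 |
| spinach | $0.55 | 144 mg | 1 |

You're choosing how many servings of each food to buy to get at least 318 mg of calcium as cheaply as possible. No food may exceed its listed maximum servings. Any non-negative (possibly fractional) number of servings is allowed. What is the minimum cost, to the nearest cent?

$2.24

Cost per mg of calcium: spinach $0.0038, carrots $0.0083, almonds $0.0100, black beans $0.0102, brown rice $0.0167.
Take 1 serving of spinach: +144.0 mg calcium for $0.55 (total $0.55, still need 174.0 mg).
Take 1 serving of carrots: +30.0 mg calcium for $0.25 (total $0.80, still need 144.0 mg).
Take 1.516 servings of almonds: +144.0 mg calcium for $1.44 (total $2.24, still need 0.0 mg).
Greedy by cheapest-per-mg is optimal for a single linear constraint, so the minimum cost is $2.24.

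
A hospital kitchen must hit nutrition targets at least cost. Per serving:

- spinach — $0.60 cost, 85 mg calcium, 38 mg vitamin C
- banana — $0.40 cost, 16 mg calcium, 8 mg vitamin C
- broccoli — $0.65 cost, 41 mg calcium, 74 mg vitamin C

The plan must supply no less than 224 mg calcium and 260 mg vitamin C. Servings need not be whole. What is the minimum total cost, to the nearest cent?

Check every corner: each single food scaled to meet both minima, and each pair solved so both constraints bind.
spinach only: max(224/85, 260/38) = 6.842 servings → $4.11.
banana only: max(224/16, 260/8) = 32.5 servings → $13.00.
broccoli only: max(224/41, 260/74) = 5.463 servings → $3.55.
spinach + banana: the both-tight solution has a negative serving — not a feasible corner.
spinach + broccoli with both tight: 1.25 servings and 2.872 servings → $2.62.
banana + broccoli with both tight: 6.911 servings and 2.766 servings → $4.56.
The minimum over all feasible corners is $2.62.

$2.62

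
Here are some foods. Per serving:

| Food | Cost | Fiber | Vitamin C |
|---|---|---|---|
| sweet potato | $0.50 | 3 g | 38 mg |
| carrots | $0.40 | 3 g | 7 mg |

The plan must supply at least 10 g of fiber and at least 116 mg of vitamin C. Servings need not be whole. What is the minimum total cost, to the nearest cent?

sweet potato only: max(10/3, 116/38) = 3.333 servings → $1.67.
carrots only: max(10/3, 116/7) = 16.57 servings → $6.63.
sweet potato + carrots with both tight: 2.989 servings and 0.3441 servings → $1.63.
The minimum over all feasible corners is $1.63.

$1.63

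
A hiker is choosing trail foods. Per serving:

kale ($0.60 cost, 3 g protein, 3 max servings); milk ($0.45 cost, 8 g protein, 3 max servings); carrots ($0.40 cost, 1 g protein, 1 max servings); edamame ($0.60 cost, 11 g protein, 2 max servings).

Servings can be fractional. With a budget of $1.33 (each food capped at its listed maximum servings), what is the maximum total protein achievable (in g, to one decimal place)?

24.3 g

Protein per dollar: edamame 18.33, milk 17.78, kale 5, carrots 2.5.
Take 2 servings of edamame: spends $1.20, +22.0 g protein (running total 22.0 g).
Take 0.2889 servings of milk: spends $0.13, +2.3 g protein (running total 24.3 g).
Greedy by best ratio exhausts the cost allowance optimally: 24.3 g.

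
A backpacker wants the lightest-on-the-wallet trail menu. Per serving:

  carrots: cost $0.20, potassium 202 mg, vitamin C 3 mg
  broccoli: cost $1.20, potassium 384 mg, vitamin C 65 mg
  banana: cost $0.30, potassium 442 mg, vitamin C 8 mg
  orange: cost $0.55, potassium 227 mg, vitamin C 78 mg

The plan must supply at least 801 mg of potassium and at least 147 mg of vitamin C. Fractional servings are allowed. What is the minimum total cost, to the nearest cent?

Minimising a linear cost over {potassium ≥ 801, vitamin C ≥ 147, servings ≥ 0} — the optimum is at a vertex, using one or two foods.
carrots only: max(801/202, 147/3) = 49 servings → $9.80.
broccoli only: max(801/384, 147/65) = 2.262 servings → $2.71.
banana only: max(801/442, 147/8) = 18.38 servings → $5.51.
orange only: max(801/227, 147/78) = 3.529 servings → $1.94.
carrots + broccoli: intersection lies outside the first quadrant.
carrots + banana with both targets exact would need a negative amount; discard.
carrots + orange with both tight: 1.931 servings and 1.81 servings → $1.38.
broccoli + banana: intersection lies outside the first quadrant.
broccoli + orange with both tight: 1.915 servings and 0.2884 servings → $2.46.
banana + orange with both tight: 0.8913 servings and 1.793 servings → $1.25.
Cheapest feasible corner: $1.25.

$1.25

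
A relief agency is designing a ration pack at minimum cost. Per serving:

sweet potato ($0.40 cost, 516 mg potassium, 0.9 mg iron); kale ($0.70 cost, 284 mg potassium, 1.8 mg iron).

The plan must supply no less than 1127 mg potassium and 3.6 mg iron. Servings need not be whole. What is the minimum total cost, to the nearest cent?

$1.47

Minimising a linear cost over {potassium ≥ 1127, iron ≥ 3.6, servings ≥ 0} — the optimum is at a vertex, using one or two foods.
sweet potato only: max(1127/516, 3.6/0.9) = 4 servings → $1.60.
kale only: max(1127/284, 3.6/1.8) = 3.968 servings → $2.78.
sweet potato + kale with both tight: 1.495 servings and 1.253 servings → $1.47.
So the least-cost plan costs $1.47.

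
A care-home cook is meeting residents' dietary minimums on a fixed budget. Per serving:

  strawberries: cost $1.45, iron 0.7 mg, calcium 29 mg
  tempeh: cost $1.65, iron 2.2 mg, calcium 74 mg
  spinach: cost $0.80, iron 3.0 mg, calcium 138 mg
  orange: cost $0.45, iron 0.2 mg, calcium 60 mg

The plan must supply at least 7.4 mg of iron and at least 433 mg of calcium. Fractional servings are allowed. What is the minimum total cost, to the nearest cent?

With two linear requirements the optimum uses one or two foods; enumerate the corners.
strawberries only: max(7.4/0.7, 433/29) = 14.93 servings → $21.65.
tempeh only: max(7.4/2.2, 433/74) = 5.851 servings → $9.65.
spinach only: max(7.4/3.0, 433/138) = 3.138 servings → $2.51.
orange only: max(7.4/0.2, 433/60) = 37 servings → $16.65.
strawberries + tempeh with both targets exact would need a negative amount; discard.
strawberries + spinach: the both-tight solution has a negative serving — not a feasible corner.
strawberries + orange with both tight: 9.873 servings and 2.445 servings → $15.42.
tempeh + spinach with both targets exact would need a negative amount; discard.
tempeh + orange with both tight: 3.049 servings and 3.456 servings → $6.59.
spinach + orange with both tight: 2.345 servings and 1.823 servings → $2.70.
So the least-cost plan costs $2.51.

$2.51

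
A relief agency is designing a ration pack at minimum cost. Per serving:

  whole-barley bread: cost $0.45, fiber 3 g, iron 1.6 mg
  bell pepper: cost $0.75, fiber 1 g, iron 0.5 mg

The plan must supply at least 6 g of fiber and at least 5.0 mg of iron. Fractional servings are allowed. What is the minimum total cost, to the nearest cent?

$1.41

An LP optimum is at a vertex; with two nutrient constraints at most two foods are used. Check each candidate.
whole-barley bread only: max(6/3, 5.0/1.6) = 3.125 servings → $1.41.
bell pepper only: max(6/1, 5.0/0.5) = 10 servings → $7.50.
whole-barley bread + bell pepper with both targets exact would need a negative amount; discard.
So the least-cost plan costs $1.41.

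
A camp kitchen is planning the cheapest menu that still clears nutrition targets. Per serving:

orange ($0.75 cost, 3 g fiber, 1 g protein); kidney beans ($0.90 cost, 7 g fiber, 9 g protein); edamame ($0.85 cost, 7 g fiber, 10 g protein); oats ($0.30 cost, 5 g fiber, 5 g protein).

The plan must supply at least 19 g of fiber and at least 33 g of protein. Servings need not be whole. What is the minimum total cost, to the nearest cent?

Check every corner: each single food scaled to meet both minima, and each pair solved so both constraints bind.
orange only: max(19/3, 33/1) = 33 servings → $24.75.
kidney beans only: max(19/7, 33/9) = 3.667 servings → $3.30.
edamame only: max(19/7, 33/10) = 3.3 servings → $2.81.
oats only: max(19/5, 33/5) = 6.6 servings → $1.98.
orange + kidney beans: intersection lies outside the first quadrant.
orange + edamame: the both-tight solution has a negative serving — not a feasible corner.
orange + oats with both targets exact would need a negative amount; discard.
kidney beans + edamame: the both-tight solution has a negative serving — not a feasible corner.
kidney beans + oats with both targets exact would need a negative amount; discard.
edamame + oats: intersection lies outside the first quadrant.
So the least-cost plan costs $1.98.

$1.98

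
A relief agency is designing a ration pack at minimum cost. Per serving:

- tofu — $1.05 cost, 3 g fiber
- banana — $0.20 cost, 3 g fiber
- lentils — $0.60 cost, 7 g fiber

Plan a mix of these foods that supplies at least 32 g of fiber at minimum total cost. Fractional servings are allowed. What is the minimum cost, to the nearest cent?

$2.13

Cost per g of fiber: banana $0.0667, lentils $0.0857, tofu $0.3500.
With no serving limits, use only banana: 32 g / 3 g = 10.67 servings × $0.20 = $2.13.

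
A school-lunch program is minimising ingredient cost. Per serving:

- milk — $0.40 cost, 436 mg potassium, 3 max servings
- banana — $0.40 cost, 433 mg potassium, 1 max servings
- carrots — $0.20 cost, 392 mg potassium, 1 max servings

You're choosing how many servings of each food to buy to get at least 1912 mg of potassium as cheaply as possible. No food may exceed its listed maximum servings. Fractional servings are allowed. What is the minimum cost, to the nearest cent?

Cost per mg of potassium: carrots $0.0005, milk $0.0009, banana $0.0009.
Take 1 serving of carrots: +392.0 mg potassium for $0.20 (total $0.20, still need 1520.0 mg).
Take 3 servings of milk: +1308.0 mg potassium for $1.20 (total $1.40, still need 212.0 mg).
Take 0.4896 servings of banana: +212.0 mg potassium for $0.20 (total $1.60, still need 0.0 mg).
Filling from the cheapest source first is optimal under one linear minimum: $1.60.

$1.60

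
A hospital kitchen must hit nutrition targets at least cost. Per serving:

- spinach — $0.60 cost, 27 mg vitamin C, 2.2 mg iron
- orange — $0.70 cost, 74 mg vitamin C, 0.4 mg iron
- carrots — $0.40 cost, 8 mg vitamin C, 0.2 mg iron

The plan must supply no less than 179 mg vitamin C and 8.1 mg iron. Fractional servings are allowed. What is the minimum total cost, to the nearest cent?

$2.89

An LP optimum is at a vertex; with two nutrient constraints at most two foods are used. Check each candidate.
spinach only: max(179/27, 8.1/2.2) = 6.63 servings → $3.98.
orange only: max(179/74, 8.1/0.4) = 20.25 servings → $14.18.
carrots only: max(179/8, 8.1/0.2) = 40.5 servings → $16.20.
spinach + orange with both tight: 3.472 servings and 1.152 servings → $2.89.
spinach + carrots with both tight: 2.377 servings and 14.35 servings → $7.17.
orange + carrots with both targets exact would need a negative amount; discard.
So the least-cost plan costs $2.89.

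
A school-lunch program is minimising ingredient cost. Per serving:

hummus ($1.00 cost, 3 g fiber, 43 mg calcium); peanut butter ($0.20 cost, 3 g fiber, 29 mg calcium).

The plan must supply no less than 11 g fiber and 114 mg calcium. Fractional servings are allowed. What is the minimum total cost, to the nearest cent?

$0.79

hummus only: max(11/3, 114/43) = 3.667 servings → $3.67.
peanut butter only: max(11/3, 114/29) = 3.931 servings → $0.79.
hummus + peanut butter with both tight: 0.5476 servings and 3.119 servings → $1.17.
The minimum over all feasible corners is $0.79.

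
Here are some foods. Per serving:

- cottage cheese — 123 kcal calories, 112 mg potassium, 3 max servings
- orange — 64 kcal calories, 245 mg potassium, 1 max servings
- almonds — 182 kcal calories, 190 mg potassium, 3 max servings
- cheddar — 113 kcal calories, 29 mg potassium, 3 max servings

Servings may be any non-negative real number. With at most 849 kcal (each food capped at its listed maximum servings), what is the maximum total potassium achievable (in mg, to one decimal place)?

1032.6 mg

Potassium per kcal: orange 3.828, almonds 1.044, cottage cheese 0.9106, cheddar 0.2566.
Take 1 serving of orange: uses 64 kcal, +245.0 mg potassium (running total 245.0 mg).
Take 3 servings of almonds: uses 546 kcal, +570.0 mg potassium (running total 815.0 mg).
Take 1.943 servings of cottage cheese: uses 239 kcal, +217.6 mg potassium (running total 1032.6 mg).
Filling greedily by potassium-per-kcal is optimal for one linear limit, giving 1032.6 mg.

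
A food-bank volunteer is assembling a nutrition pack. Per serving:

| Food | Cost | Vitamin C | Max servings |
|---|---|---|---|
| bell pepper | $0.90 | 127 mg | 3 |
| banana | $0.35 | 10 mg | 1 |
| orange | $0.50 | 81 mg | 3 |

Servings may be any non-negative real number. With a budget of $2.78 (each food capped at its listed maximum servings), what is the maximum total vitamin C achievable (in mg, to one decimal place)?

423.6 mg

Vitamin C per dollar: orange 162, bell pepper 141.1, banana 28.57.
Take 3 servings of orange: spends $1.50, +243.0 mg vitamin C (running total 243.0 mg).
Take 1.422 servings of bell pepper: spends $1.28, +180.6 mg vitamin C (running total 423.6 mg).
Filling greedily by vitamin C-per-dollar is optimal for one linear limit, giving 423.6 mg.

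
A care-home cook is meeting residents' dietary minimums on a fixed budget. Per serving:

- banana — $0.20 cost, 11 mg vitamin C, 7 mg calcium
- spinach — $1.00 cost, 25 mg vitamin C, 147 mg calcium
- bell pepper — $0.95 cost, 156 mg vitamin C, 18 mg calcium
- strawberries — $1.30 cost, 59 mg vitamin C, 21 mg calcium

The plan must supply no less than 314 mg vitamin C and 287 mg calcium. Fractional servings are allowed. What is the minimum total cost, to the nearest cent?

Two binding constraints pin down two serving amounts, so the optimal mix uses at most two foods. The candidates are each food alone (scaled to the tighter of vitamin C/calcium) and each pair with both constraints tight.
banana only: max(314/11, 287/7) = 41 servings → $8.20.
spinach only: max(314/25, 287/147) = 12.56 servings → $12.56.
bell pepper only: max(314/156, 287/18) = 15.94 servings → $15.15.
strawberries only: max(314/59, 287/21) = 13.67 servings → $17.77.
banana + spinach with both tight: 27.03 servings and 0.665 servings → $6.07.
banana + bell pepper: intersection lies outside the first quadrant.
banana + strawberries: intersection lies outside the first quadrant.
spinach + bell pepper with both tight: 1.74 servings and 1.734 servings → $3.39.
spinach + strawberries with both tight: 1.269 servings and 4.784 servings → $7.49.
bell pepper + strawberries: intersection lies outside the first quadrant.
Cheapest feasible corner: $3.39.

$3.39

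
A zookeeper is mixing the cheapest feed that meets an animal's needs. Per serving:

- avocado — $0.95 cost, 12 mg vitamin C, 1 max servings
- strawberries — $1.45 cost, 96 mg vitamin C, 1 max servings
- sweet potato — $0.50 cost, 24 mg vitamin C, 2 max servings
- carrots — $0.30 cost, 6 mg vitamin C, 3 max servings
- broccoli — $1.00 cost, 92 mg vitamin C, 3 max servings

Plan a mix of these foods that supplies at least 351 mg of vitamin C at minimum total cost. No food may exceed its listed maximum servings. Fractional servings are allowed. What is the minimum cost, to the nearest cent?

Cost per mg of vitamin C: broccoli $0.0109, strawberries $0.0151, sweet potato $0.0208, carrots $0.0500, avocado $0.0792.
Take 3 servings of broccoli: +276.0 mg vitamin C for $3.00 (total $3.00, still need 75.0 mg).
Take 0.7812 servings of strawberries: +75.0 mg vitamin C for $1.13 (total $4.13, still need 0.0 mg).
Greedy by cheapest-per-mg is optimal for a single linear constraint, so the minimum cost is $4.13.

$4.13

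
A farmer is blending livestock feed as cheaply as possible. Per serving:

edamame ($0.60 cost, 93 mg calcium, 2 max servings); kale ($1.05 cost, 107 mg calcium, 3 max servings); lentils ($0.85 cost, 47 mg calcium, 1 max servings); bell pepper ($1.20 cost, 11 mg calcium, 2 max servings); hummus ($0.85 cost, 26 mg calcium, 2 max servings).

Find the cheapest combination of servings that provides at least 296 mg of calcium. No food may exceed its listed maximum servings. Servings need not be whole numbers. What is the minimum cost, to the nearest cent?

$2.28

Cost per mg of calcium: edamame $0.0065, kale $0.0098, lentils $0.0181, hummus $0.0327, bell pepper $0.1091.
Take 2 servings of edamame: +186.0 mg calcium for $1.20 (total $1.20, still need 110.0 mg).
Take 1.028 servings of kale: +110.0 mg calcium for $1.08 (total $2.28, still need 0.0 mg).
Filling from the cheapest source first is optimal under one linear minimum: $2.28.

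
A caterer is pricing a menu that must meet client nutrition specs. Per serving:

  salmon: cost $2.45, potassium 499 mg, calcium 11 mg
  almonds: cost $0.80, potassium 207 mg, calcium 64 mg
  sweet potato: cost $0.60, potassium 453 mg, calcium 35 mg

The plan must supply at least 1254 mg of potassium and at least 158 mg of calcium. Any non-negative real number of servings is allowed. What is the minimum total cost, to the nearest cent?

$2.33

At the optimum either one food covers both requirements or two foods hit both targets exactly; no other combination can be cheaper.
salmon only: max(1254/499, 158/11) = 14.36 servings → $35.19.
almonds only: max(1254/207, 158/64) = 6.058 servings → $4.85.
sweet potato only: max(1254/453, 158/35) = 4.514 servings → $2.71.
salmon + almonds with both tight: 1.603 servings and 2.193 servings → $5.68.
salmon + sweet potato: the both-tight solution has a negative serving — not a feasible corner.
almonds + sweet potato with both tight: 1.273 servings and 2.187 servings → $2.33.
So the least-cost plan costs $2.33.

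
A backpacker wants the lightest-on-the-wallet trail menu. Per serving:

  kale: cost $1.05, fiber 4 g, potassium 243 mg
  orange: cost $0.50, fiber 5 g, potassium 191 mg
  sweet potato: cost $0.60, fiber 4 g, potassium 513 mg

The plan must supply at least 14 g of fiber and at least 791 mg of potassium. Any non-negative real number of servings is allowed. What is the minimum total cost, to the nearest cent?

Compare the cost at each extreme point of the feasible region.
kale only: max(14/4, 791/243) = 3.5 servings → $3.67.
orange only: max(14/5, 791/191) = 4.141 servings → $2.07.
sweet potato only: max(14/4, 791/513) = 3.5 servings → $2.10.
kale + orange with both tight: 2.84 servings and 0.5277 servings → $3.25.
kale + sweet potato: intersection lies outside the first quadrant.
orange + sweet potato with both tight: 2.231 servings and 0.7113 servings → $1.54.
So the least-cost plan costs $1.54.

$1.54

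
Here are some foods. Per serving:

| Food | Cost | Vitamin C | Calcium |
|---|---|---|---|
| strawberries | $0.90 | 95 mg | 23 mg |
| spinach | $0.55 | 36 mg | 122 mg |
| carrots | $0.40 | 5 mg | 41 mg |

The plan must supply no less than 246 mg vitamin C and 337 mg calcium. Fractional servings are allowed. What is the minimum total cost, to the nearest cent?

$2.84

Minimising a linear cost over {vitamin C ≥ 246, calcium ≥ 337, servings ≥ 0} — the optimum is at a vertex, using one or two foods.
strawberries only: max(246/95, 337/23) = 14.65 servings → $13.19.
spinach only: max(246/36, 337/122) = 6.833 servings → $3.76.
carrots only: max(246/5, 337/41) = 49.2 servings → $19.68.
strawberries + spinach with both tight: 1.661 servings and 2.449 servings → $2.84.
strawberries + carrots with both tight: 2.222 servings and 6.973 servings → $4.79.
spinach + carrots: intersection lies outside the first quadrant.
The minimum over all feasible corners is $2.84.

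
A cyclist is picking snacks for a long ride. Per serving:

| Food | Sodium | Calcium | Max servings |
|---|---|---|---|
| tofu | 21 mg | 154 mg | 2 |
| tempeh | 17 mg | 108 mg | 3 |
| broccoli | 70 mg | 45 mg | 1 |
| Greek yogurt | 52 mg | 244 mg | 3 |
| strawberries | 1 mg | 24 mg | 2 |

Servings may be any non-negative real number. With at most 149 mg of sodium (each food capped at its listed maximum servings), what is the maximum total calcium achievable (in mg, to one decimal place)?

Calcium per mg sodium: strawberries 24, tofu 7.333, tempeh 6.353, Greek yogurt 4.692, broccoli 0.6429.
Take 2 servings of strawberries: uses 2 mg sodium, +48.0 mg calcium (running total 48.0 mg).
Take 2 servings of tofu: uses 42 mg sodium, +308.0 mg calcium (running total 356.0 mg).
Take 3 servings of tempeh: uses 51 mg sodium, +324.0 mg calcium (running total 680.0 mg).
Take 1.038 servings of Greek yogurt: uses 54 mg sodium, +253.4 mg calcium (running total 933.4 mg).
Greedy by best ratio exhausts the sodium allowance optimally: 933.4 mg.

933.4 mg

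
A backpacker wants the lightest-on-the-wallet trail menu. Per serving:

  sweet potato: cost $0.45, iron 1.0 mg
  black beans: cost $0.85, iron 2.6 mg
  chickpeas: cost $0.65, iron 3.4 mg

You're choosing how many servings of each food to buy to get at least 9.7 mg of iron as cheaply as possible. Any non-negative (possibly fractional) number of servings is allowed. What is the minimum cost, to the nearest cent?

Cost per mg of iron: chickpeas $0.1912, black beans $0.3269, sweet potato $0.4500.
With no serving limits, use only chickpeas: 9.7 mg / 3.4 mg = 2.853 servings × $0.65 = $1.85.

$1.85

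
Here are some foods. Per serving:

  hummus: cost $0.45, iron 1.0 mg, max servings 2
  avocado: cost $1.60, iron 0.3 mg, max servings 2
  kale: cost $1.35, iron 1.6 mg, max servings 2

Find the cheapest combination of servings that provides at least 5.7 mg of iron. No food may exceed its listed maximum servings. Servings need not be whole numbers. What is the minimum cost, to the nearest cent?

$6.27

Cost per mg of iron: hummus $0.4500, kale $0.8438, avocado $5.3333.
Take 2 servings of hummus: +2.0 mg iron for $0.90 (total $0.90, still need 3.7 mg).
Take 2 servings of kale: +3.2 mg iron for $2.70 (total $3.60, still need 0.5 mg).
Take 1.667 servings of avocado: +0.5 mg iron for $2.67 (total $6.27, still need 0.0 mg).
Greedy by cheapest-per-mg is optimal for a single linear constraint, so the minimum cost is $6.27.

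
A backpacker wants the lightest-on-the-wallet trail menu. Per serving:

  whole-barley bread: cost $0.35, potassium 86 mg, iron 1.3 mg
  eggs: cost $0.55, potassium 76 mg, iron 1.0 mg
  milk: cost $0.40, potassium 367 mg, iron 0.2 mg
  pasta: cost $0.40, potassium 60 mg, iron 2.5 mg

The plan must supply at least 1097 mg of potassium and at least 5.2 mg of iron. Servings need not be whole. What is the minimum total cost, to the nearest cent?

This is a tiny linear program; its minimum lies at a vertex of the feasible set. List the vertices and price them.
whole-barley bread only: max(1097/86, 5.2/1.3) = 12.76 servings → $4.46.
eggs only: max(1097/76, 5.2/1.0) = 14.43 servings → $7.94.
milk only: max(1097/367, 5.2/0.2) = 26 servings → $10.40.
pasta only: max(1097/60, 5.2/2.5) = 18.28 servings → $7.31.
whole-barley bread + eggs with both targets exact would need a negative amount; discard.
whole-barley bread + milk with both tight: 3.673 servings and 2.129 servings → $2.14.
whole-barley bread + pasta: intersection lies outside the first quadrant.
eggs + milk with both tight: 4.801 servings and 1.995 servings → $3.44.
eggs + pasta: the both-tight solution has a negative serving — not a feasible corner.
milk + pasta with both tight: 2.684 servings and 1.865 servings → $1.82.
So the least-cost plan costs $1.82.

$1.82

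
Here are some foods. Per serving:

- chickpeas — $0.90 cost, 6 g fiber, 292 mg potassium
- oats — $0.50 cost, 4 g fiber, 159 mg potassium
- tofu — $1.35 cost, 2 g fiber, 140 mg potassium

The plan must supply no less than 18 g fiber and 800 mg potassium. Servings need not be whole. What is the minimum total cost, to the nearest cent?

At the optimum either one food covers both requirements or two foods hit both targets exactly; no other combination can be cheaper.
chickpeas only: max(18/6, 800/292) = 3 servings → $2.70.
oats only: max(18/4, 800/159) = 5.031 servings → $2.52.
tofu only: max(18/2, 800/140) = 9 servings → $12.15.
chickpeas + oats with both tight: 1.579 servings and 2.131 servings → $2.49.
chickpeas + tofu with both targets exact would need a negative amount; discard.
oats + tofu with both tight: 3.802 servings and 1.397 servings → $3.79.
The minimum over all feasible corners is $2.49.

$2.49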